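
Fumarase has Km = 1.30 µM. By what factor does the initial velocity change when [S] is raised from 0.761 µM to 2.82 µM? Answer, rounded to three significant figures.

The fractional saturations are [S]/(Km+[S]) = 0.761/2.061 = 0.3692 and 2.82/4.120 = 0.6845.
v₂/v₁ is just their ratio: 0.6845/0.3692 = 1.85.

1.85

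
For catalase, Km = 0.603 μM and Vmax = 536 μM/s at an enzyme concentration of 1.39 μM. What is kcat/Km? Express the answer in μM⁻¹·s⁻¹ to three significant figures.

kcat = Vmax/[E]total = 536/1.39 = 386 s⁻¹.
kcat/Km = 386/0.603 = 639 μM⁻¹·s⁻¹.

639 μM⁻¹·s⁻¹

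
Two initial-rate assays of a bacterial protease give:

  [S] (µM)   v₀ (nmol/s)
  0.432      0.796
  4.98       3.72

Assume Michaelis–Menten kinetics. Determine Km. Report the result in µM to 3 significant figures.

2.67 µM

In reciprocal form, 1/v = (Km/Vmax)·(1/[S]) + 1/Vmax. The two points give (1/[S], 1/v) = (2.315, 1.256) and (0.2008, 0.2688).
Slope = (1.256 − 0.2688)/(2.315 − 0.2008) = 0.4671; intercept = 1.256 − 0.4671×2.315 = 0.1750.
Vmax = 1/intercept = 5.71 nmol/s; Km = slope × Vmax = 0.4671 × 5.71 = 2.67 µM.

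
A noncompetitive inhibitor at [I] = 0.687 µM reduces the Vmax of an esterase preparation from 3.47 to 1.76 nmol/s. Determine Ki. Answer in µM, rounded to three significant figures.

Noncompetitive: Vmax,app = Vmax/α with α = 1 + [I]/Ki.
α = Vmax/Vmax,app = 3.47/1.76 = 1.972.
Ki = [I]/(α − 1) = 0.687/0.9716 = 0.707 µM.

0.707 µM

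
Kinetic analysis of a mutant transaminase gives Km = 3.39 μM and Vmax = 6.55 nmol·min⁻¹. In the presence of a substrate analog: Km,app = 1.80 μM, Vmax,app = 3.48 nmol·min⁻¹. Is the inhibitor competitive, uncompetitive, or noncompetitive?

Both Km and Vmax decrease by the same factor (~1.88-fold) — characteristic of uncompetitive inhibition.

uncompetitive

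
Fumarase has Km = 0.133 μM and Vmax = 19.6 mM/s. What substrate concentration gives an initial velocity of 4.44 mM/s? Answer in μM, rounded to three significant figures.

0.0390 μM

The required fractional saturation is v/Vmax = 4.44/19.6 = 0.2265.
Then [S]/(Km+[S]) = 0.2265 ⇒ [S] = 0.133 × 0.2265/(1 − 0.2265) = 0.0390 μM.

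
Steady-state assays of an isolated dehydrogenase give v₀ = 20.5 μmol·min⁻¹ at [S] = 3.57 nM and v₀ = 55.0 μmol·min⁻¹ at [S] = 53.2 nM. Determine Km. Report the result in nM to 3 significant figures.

7.33 nM

In reciprocal form, 1/v = (Km/Vmax)·(1/[S]) + 1/Vmax. The two points give (1/[S], 1/v) = (0.2801, 0.04878) and (0.01880, 0.01818).
Slope = (0.04878 − 0.01818)/(0.2801 − 0.01880) = 0.1171; intercept = 0.04878 − 0.1171×0.2801 = 0.01598.
Vmax = 1/intercept = 62.6 μmol·min⁻¹; Km = slope × Vmax = 0.1171 × 62.6 = 7.33 nM.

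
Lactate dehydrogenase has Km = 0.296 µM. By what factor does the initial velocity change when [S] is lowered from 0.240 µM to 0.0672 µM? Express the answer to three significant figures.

0.413

The fractional saturations are [S]/(Km+[S]) = 0.240/0.5360 = 0.4478 and 0.0672/0.3632 = 0.1850.
v₂/v₁ is just their ratio: 0.1850/0.4478 = 0.413.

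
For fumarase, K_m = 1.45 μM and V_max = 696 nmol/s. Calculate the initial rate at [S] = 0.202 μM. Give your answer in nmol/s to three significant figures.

85.1 nmol/s

v = Vmax·[S]/(Km + [S]) = 696 × 0.202 / (1.45 + 0.202)
  = 140.6 / 1.652 = 85.1 nmol/s.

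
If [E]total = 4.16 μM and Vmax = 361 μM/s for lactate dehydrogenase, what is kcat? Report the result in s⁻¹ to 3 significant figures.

kcat = Vmax/[E]total = 361 μM/s / 4.16 μM = 86.8 s⁻¹.

86.8 s⁻¹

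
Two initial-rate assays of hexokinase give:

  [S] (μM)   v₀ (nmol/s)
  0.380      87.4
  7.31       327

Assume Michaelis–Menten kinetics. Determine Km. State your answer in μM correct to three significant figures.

From v = Vmax[S]/(Km+[S]), each point gives Vmax = v(Km+[S])/[S].
Equating: 87.4(Km+0.380)/0.380 = 327(Km+7.31)/7.31.
230.0·Km + 87.4 = 44.73·Km + 327, so (230.0 − 44.73)·Km = 327 − 87.4.
Km = 239.6/185.3 = 1.29 μM; then Vmax = 87.4(1.29+0.380)/0.380 = 385 nmol/s.

1.29 μM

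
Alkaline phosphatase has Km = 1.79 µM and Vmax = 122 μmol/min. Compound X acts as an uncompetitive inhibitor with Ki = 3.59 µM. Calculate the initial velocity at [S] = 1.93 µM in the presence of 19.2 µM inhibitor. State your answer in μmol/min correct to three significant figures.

16.8 μmol/min

With α = 1 + [I]/Ki = 1 + 19.2/3.59 = 6.348, the uncompetitive rate law is v = (Vmax/α)·[S] / (Km/α + [S]).
v = (122/6.348)×1.93 / (1.79/6.348 + 1.93) = 37.09/2.212 = 16.8 μmol/min.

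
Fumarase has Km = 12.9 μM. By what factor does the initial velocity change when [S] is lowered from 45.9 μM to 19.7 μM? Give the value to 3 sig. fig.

The fractional saturations are [S]/(Km+[S]) = 45.9/58.80 = 0.7806 and 19.7/32.60 = 0.6043.
v₂/v₁ is just their ratio: 0.6043/0.7806 = 0.774.

0.774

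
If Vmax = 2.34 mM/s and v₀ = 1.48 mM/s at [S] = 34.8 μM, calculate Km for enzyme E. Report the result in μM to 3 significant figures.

v/Vmax = 1.48/2.34 = 0.6325 = [S]/(Km+[S]).
So Km + [S] = [S]/0.6325 = 55.02 μM, giving Km = 55.02 − 34.8 = 20.2 μM.

20.2 μM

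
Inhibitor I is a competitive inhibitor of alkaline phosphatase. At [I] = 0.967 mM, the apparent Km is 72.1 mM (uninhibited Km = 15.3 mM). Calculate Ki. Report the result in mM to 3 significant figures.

Competitive: Km,app = α·Km with α = 1 + [I]/Ki.
α = Km,app/Km = 72.1/15.3 = 4.712.
Ki = [I]/(α − 1) = 0.967/3.712 = 0.260 mM.

0.260 mM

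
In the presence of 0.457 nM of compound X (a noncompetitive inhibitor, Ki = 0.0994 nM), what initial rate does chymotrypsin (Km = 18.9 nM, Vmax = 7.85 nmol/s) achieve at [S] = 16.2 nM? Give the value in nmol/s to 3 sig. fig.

0.647 nmol/s

α = 1 + [I]/Ki = 1 + 0.457/0.0994 = 5.598.
For a noncompetitive inhibitor, Vmax is reduced to Vmax/α while Km is unchanged: Km,app = 18.9 nM, Vmax,app = 1.40 nmol/s.
v = Vmax,app·[S]/(Km,app + [S]) = 1.40 × 16.2/(18.9 + 16.2) = 0.647 nmol/s.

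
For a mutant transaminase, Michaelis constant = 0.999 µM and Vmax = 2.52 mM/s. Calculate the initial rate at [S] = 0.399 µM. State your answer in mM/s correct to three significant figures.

0.719 mM/s

v = Vmax·[S]/(Km + [S]) = 2.52 × 0.399 / (0.999 + 0.399)
  = 1.005 / 1.398 = 0.719 mM/s.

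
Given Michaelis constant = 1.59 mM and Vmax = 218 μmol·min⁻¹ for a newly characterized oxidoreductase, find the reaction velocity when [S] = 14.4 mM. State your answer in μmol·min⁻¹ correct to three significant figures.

196 μmol·min⁻¹

v = Vmax·[S]/(Km + [S]) = 218 × 14.4 / (1.59 + 14.4)
  = 3139 / 15.99 = 196 μmol·min⁻¹.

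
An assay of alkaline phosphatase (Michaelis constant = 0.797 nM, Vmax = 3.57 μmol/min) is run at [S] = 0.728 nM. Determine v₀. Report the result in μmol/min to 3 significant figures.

v = Vmax·[S]/(Km + [S]) = 3.57 × 0.728 / (0.797 + 0.728)
  = 2.599 / 1.525 = 1.70 μmol/min.

1.70 μmol/min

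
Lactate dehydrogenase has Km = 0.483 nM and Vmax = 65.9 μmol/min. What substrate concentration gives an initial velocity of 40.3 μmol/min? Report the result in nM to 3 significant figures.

Rearranging v = Vmax[S]/(Km+[S]) gives [S] = Km·v/(Vmax − v).
[S] = 0.483 × 40.3 / (65.9 − 40.3) = 19.46/25.60 = 0.760 nM.

0.760 nM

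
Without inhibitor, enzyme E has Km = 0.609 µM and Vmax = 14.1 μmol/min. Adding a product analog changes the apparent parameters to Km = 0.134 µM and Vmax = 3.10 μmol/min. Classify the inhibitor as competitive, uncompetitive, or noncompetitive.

uncompetitive

Both Km and Vmax decrease by the same factor (~4.55-fold) — characteristic of uncompetitive inhibition.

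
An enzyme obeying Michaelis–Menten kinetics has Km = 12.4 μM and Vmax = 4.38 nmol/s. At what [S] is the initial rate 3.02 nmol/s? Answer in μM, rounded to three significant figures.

27.5 μM

The required fractional saturation is v/Vmax = 3.02/4.38 = 0.6895.
Then [S]/(Km+[S]) = 0.6895 ⇒ [S] = 12.4 × 0.6895/(1 − 0.6895) = 27.5 μM.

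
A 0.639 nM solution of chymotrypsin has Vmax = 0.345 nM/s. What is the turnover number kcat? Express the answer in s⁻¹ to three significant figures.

0.540 s⁻¹

kcat = Vmax/[E]total = 0.345 nM/s / 0.639 nM = 0.540 s⁻¹.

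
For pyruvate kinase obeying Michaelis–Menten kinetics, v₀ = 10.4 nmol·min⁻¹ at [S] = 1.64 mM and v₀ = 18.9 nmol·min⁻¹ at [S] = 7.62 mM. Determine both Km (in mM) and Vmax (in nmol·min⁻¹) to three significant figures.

Km = 2.20 mM; Vmax = 24.4 nmol·min⁻¹

From v = Vmax[S]/(Km+[S]), each point gives Vmax = v(Km+[S])/[S].
Equating: 10.4(Km+1.64)/1.64 = 18.9(Km+7.62)/7.62.
6.341·Km + 10.4 = 2.480·Km + 18.9, so (6.341 − 2.480)·Km = 18.9 − 10.4.
Km = 8.500/3.861 = 2.20 mM; then Vmax = 10.4(2.20+1.64)/1.64 = 24.4 nmol·min⁻¹.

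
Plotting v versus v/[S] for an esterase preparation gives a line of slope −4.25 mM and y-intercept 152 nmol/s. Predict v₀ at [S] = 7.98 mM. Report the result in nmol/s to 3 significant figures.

99.2 nmol/s

In the Eadie–Hofstee form v = Vmax − Km·(v/[S]), the slope is −Km and the intercept is Vmax, so Km = 4.25 mM and Vmax = 152 nmol/s.
v = 152 × 7.98/(4.25 + 7.98) = 99.2 nmol/s.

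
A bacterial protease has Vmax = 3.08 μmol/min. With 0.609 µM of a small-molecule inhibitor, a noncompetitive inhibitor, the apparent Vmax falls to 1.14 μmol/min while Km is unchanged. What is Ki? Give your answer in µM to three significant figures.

0.358 µM

Noncompetitive: Vmax,app = Vmax/α with α = 1 + [I]/Ki.
α = Vmax/Vmax,app = 3.08/1.14 = 2.702.
Ki = [I]/(α − 1) = 0.609/1.702 = 0.358 µM.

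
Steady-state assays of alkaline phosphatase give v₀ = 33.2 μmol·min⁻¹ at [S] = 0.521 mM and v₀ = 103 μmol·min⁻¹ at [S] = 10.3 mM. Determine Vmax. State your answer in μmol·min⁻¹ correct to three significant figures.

From v = Vmax[S]/(Km+[S]), each point gives Vmax = v(Km+[S])/[S].
Equating: 33.2(Km+0.521)/0.521 = 103(Km+10.3)/10.3.
63.72·Km + 33.2 = 10.00·Km + 103, so (63.72 − 10.00)·Km = 103 − 33.2.
Km = 69.80/53.72 = 1.30 mM; then Vmax = 33.2(1.30+0.521)/0.521 = 116 μmol·min⁻¹.

116 μmol·min⁻¹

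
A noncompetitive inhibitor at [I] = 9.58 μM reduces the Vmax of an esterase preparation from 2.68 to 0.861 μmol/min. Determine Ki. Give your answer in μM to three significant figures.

Noncompetitive: Vmax,app = Vmax/α with α = 1 + [I]/Ki.
α = Vmax/Vmax,app = 2.68/0.861 = 3.113.
Ki = [I]/(α − 1) = 9.58/2.113 = 4.53 μM.

4.53 μM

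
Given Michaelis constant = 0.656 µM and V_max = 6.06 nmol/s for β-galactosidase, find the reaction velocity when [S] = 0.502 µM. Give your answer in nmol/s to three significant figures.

2.63 nmol/s

v = Vmax·[S]/(Km + [S]) = 6.06 × 0.502 / (0.656 + 0.502)
  = 3.042 / 1.158 = 2.63 nmol/s.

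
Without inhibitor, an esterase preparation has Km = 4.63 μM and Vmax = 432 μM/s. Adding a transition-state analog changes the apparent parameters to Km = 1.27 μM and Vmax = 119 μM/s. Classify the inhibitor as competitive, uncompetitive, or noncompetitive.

uncompetitive

Both Km and Vmax decrease by the same factor (~3.64-fold) — characteristic of uncompetitive inhibition.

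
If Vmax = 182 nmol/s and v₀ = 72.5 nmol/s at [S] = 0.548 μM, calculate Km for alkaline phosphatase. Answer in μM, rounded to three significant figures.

From v = Vmax[S]/(Km+[S]), Km = [S](Vmax − v)/v.
Km = 0.548 × (182 − 72.5) / 72.5 = 60.01/72.5 = 0.828 μM.

0.828 μM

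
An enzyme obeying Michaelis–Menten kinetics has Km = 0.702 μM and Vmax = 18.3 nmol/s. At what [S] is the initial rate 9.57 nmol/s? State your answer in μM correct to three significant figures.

0.770 μM

The required fractional saturation is v/Vmax = 9.57/18.3 = 0.5230.
Then [S]/(Km+[S]) = 0.5230 ⇒ [S] = 0.702 × 0.5230/(1 − 0.5230) = 0.770 μM.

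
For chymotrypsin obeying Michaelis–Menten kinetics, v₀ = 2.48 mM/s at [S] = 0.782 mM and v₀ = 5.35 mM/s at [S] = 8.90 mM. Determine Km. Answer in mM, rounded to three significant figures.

In reciprocal form, 1/v = (Km/Vmax)·(1/[S]) + 1/Vmax. The two points give (1/[S], 1/v) = (1.279, 0.4032) and (0.1124, 0.1869).
Slope = (0.4032 − 0.1869)/(1.279 − 0.1124) = 0.1854; intercept = 0.4032 − 0.1854×1.279 = 0.1661.
Vmax = 1/intercept = 6.02 mM/s; Km = slope × Vmax = 0.1854 × 6.02 = 1.12 mM.

1.12 mM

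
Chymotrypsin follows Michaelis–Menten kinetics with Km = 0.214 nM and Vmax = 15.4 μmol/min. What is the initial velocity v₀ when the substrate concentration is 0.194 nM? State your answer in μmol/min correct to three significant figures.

[S]/(Km+[S]) = 0.194/0.4080 = 0.4755, the fractional saturation.
v = 0.4755 × Vmax = 0.4755 × 15.4 = 7.32 μmol/min.

7.32 μmol/min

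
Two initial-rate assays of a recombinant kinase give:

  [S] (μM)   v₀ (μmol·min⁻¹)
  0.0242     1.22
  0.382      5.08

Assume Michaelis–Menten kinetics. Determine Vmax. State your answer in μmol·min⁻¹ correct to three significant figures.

6.46 μmol·min⁻¹

In reciprocal form, 1/v = (Km/Vmax)·(1/[S]) + 1/Vmax. The two points give (1/[S], 1/v) = (41.32, 0.8197) and (2.618, 0.1969).
Slope = (0.8197 − 0.1969)/(41.32 − 2.618) = 0.01609; intercept = 0.8197 − 0.01609×41.32 = 0.1547.
Vmax = 1/intercept = 6.46 μmol·min⁻¹; Km = slope × Vmax = 0.01609 × 6.46 = 0.104 μM.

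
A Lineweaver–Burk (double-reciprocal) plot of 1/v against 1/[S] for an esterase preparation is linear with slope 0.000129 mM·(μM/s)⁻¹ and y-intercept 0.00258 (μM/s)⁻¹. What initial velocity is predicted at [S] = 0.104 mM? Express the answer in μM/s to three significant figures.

262 μM/s

The y-intercept is 1/Vmax, so Vmax = 1/0.00258 = 388 μM/s.
The slope is Km/Vmax, so Km = 0.000129 × 388 = 0.0500 mM.
Then v = 388 × 0.104/(0.0500 + 0.104) = 262 μM/s.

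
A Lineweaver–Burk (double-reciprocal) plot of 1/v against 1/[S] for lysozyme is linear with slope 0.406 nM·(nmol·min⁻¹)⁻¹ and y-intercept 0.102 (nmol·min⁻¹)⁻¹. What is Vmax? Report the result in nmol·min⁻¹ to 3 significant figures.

The y-intercept of a Lineweaver–Burk plot equals 1/Vmax, so Vmax = 1/0.102 = 9.80 nmol·min⁻¹.

9.80 nmol·min⁻¹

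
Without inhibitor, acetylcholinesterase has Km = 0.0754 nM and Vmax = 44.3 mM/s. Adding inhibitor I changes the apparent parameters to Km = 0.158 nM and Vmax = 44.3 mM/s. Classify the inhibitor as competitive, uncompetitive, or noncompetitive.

competitive

Km increases (0.0754 → 0.158 nM) while Vmax is unchanged — the hallmark of competitive inhibition.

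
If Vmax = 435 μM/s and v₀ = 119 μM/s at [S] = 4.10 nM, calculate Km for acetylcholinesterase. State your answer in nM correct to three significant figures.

10.9 nM

v/Vmax = 119/435 = 0.2736 = [S]/(Km+[S]).
So Km + [S] = [S]/0.2736 = 14.99 nM, giving Km = 14.99 − 4.10 = 10.9 nM.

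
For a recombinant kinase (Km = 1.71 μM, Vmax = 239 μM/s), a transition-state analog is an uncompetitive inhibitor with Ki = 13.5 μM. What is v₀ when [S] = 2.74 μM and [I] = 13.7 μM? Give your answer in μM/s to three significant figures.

With α = 1 + [I]/Ki = 1 + 13.7/13.5 = 2.015, the uncompetitive rate law is v = (Vmax/α)·[S] / (Km/α + [S]).
v = (239/2.015)×2.74 / (1.71/2.015 + 2.74) = 325.0/3.589 = 90.6 μM/s.

90.6 μM/s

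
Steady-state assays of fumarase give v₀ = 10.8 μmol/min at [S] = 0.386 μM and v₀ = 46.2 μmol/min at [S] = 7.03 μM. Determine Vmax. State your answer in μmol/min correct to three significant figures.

In reciprocal form, 1/v = (Km/Vmax)·(1/[S]) + 1/Vmax. The two points give (1/[S], 1/v) = (2.591, 0.09259) and (0.1422, 0.02165).
Slope = (0.09259 − 0.02165)/(2.591 − 0.1422) = 0.02898; intercept = 0.09259 − 0.02898×2.591 = 0.01752.
Vmax = 1/intercept = 57.1 μmol/min; Km = slope × Vmax = 0.02898 × 57.1 = 1.65 μM.

57.1 μmol/min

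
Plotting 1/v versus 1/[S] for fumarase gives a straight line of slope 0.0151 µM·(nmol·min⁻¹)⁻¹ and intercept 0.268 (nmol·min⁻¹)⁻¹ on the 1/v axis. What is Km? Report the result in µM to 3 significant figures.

y-intercept = 1/Vmax ⇒ Vmax = 3.73 nmol·min⁻¹; slope = Km/Vmax ⇒ Km = slope × Vmax.
Km = 0.0151 × 3.73 = 0.0563 µM.

0.0563 µM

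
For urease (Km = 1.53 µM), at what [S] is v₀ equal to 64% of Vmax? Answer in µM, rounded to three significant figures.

v/Vmax = [S]/(Km+[S]) = 0.64, so [S] = Km·0.64/(1 − 0.64) = 1.53 × 1.778.
[S] = 2.72 µM.

2.72 µM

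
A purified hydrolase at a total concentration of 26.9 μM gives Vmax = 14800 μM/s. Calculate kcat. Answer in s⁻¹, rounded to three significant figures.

kcat = Vmax/[E]total = 14800 μM/s / 26.9 μM = 550 s⁻¹.

550 s⁻¹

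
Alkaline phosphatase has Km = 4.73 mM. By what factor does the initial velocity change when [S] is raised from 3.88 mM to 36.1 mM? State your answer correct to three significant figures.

The fractional saturations are [S]/(Km+[S]) = 3.88/8.610 = 0.4506 and 36.1/40.83 = 0.8842.
v₂/v₁ is just their ratio: 0.8842/0.4506 = 1.96.

1.96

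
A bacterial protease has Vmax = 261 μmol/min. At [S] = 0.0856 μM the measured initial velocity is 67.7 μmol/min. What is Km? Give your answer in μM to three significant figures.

v/Vmax = 67.7/261 = 0.2594 = [S]/(Km+[S]).
So Km + [S] = [S]/0.2594 = 0.3300 μM, giving Km = 0.3300 − 0.0856 = 0.244 μM.

0.244 μM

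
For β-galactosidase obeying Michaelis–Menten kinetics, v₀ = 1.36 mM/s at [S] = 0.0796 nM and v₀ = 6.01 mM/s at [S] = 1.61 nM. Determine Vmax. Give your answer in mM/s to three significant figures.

7.31 mM/s

In reciprocal form, 1/v = (Km/Vmax)·(1/[S]) + 1/Vmax. The two points give (1/[S], 1/v) = (12.56, 0.7353) and (0.6211, 0.1664).
Slope = (0.7353 − 0.1664)/(12.56 − 0.6211) = 0.04764; intercept = 0.7353 − 0.04764×12.56 = 0.1368.
Vmax = 1/intercept = 7.31 mM/s; Km = slope × Vmax = 0.04764 × 7.31 = 0.348 nM.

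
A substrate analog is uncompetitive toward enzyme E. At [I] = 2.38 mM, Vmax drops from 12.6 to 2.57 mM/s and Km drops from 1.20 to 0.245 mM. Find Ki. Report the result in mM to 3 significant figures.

Uncompetitive: Vmax,app = Vmax/α (and Km,app = Km/α) with α = 1 + [I]/Ki.
α = Vmax/Vmax,app = 12.6/2.57 = 4.903.
Since α = 1 + [I]/Ki, [I]/Ki = 4.903 − 1 = 3.903 and Ki = 2.38/3.903 = 0.610 mM.

0.610 mM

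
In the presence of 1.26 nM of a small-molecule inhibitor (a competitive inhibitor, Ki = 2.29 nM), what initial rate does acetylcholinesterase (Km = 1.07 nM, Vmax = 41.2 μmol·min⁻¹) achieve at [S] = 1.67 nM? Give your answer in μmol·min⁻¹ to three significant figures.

20.7 μmol·min⁻¹

With α = 1 + [I]/Ki = 1 + 1.26/2.29 = 1.550, the competitive rate law is v = Vmax[S] / (αKm + [S]).
v = 41.2×1.67 / (1.550×1.07 + 1.67) = 68.80/3.329 = 20.7 μmol·min⁻¹.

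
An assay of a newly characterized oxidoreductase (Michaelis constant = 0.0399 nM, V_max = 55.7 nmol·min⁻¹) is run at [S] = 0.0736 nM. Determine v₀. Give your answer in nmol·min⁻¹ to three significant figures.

36.1 nmol·min⁻¹

[S]/(Km+[S]) = 0.0736/0.1135 = 0.6485, the fractional saturation.
v = 0.6485 × Vmax = 0.6485 × 55.7 = 36.1 nmol·min⁻¹.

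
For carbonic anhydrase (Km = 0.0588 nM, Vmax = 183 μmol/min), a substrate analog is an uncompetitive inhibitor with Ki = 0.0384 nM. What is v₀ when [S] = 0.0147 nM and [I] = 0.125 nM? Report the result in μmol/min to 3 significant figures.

With α = 1 + [I]/Ki = 1 + 0.125/0.0384 = 4.255, the uncompetitive rate law is v = (Vmax/α)·[S] / (Km/α + [S]).
v = (183/4.255)×0.0147 / (0.0588/4.255 + 0.0147) = 0.6322/0.02852 = 22.2 μmol/min.

22.2 μmol/min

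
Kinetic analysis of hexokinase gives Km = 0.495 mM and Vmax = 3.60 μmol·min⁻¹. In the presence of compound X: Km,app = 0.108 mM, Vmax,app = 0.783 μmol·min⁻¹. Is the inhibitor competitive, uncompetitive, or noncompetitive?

uncompetitive

Both Km and Vmax decrease by the same factor (~4.60-fold) — characteristic of uncompetitive inhibition.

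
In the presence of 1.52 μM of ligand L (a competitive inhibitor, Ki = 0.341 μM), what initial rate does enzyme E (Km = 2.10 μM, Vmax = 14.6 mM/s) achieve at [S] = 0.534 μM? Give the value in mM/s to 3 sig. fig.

0.650 mM/s

With α = 1 + [I]/Ki = 1 + 1.52/0.341 = 5.457, the competitive rate law is v = Vmax[S] / (αKm + [S]).
v = 14.6×0.534 / (5.457×2.10 + 0.534) = 7.796/11.99 = 0.650 mM/s.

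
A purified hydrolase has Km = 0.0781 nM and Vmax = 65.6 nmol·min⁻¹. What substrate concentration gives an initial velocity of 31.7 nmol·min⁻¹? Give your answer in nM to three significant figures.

0.0730 nM

Rearranging v = Vmax[S]/(Km+[S]) gives [S] = Km·v/(Vmax − v).
[S] = 0.0781 × 31.7 / (65.6 − 31.7) = 2.476/33.90 = 0.0730 nM.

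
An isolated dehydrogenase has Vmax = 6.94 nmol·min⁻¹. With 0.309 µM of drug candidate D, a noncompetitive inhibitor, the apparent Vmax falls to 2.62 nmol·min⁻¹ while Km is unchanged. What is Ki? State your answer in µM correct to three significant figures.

0.187 µM

Noncompetitive: Vmax,app = Vmax/α with α = 1 + [I]/Ki.
α = Vmax/Vmax,app = 6.94/2.62 = 2.649.
Since α = 1 + [I]/Ki, [I]/Ki = 2.649 − 1 = 1.649 and Ki = 0.309/1.649 = 0.187 µM.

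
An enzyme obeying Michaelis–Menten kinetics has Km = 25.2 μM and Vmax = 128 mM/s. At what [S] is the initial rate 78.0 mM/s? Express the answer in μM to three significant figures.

The required fractional saturation is v/Vmax = 78.0/128 = 0.6094.
Then [S]/(Km+[S]) = 0.6094 ⇒ [S] = 25.2 × 0.6094/(1 − 0.6094) = 39.3 μM.

39.3 μM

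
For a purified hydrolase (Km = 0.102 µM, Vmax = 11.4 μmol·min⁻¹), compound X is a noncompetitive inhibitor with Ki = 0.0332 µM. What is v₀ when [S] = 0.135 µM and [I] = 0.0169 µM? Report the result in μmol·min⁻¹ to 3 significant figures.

α = 1 + [I]/Ki = 1 + 0.0169/0.0332 = 1.509.
For a noncompetitive inhibitor, Vmax is reduced to Vmax/α while Km is unchanged: Km,app = 0.102 µM, Vmax,app = 7.55 μmol·min⁻¹.
v = Vmax,app·[S]/(Km,app + [S]) = 7.55 × 0.135/(0.102 + 0.135) = 4.30 μmol·min⁻¹.

4.30 μmol·min⁻¹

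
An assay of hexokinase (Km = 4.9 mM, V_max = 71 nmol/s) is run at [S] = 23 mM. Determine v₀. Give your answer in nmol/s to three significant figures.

v = Vmax·[S]/(Km + [S]) = 71 × 23 / (4.9 + 23)
  = 1633 / 27.90 = 58.5 nmol/s.

58.5 nmol/s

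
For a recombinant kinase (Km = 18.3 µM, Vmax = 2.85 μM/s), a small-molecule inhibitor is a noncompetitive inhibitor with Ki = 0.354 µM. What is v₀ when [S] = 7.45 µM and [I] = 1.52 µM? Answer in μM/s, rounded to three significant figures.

With α = 1 + [I]/Ki = 1 + 1.52/0.354 = 5.294, the noncompetitive rate law is v = (Vmax/α)·[S] / (Km + [S]).
v = (2.85/5.294)×7.45 / (18.3 + 7.45) = 4.011/25.75 = 0.156 μM/s.

0.156 μM/s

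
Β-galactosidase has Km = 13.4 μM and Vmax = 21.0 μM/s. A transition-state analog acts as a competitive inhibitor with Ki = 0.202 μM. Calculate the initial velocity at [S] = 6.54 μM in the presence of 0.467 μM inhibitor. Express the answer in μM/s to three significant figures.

With α = 1 + [I]/Ki = 1 + 0.467/0.202 = 3.312, the competitive rate law is v = Vmax[S] / (αKm + [S]).
v = 21.0×6.54 / (3.312×13.4 + 6.54) = 137.3/50.92 = 2.70 μM/s.

2.70 μM/s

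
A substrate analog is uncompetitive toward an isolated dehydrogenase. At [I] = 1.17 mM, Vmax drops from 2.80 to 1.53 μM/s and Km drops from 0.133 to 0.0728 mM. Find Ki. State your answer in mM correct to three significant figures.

Uncompetitive: Vmax,app = Vmax/α (and Km,app = Km/α) with α = 1 + [I]/Ki.
α = Vmax/Vmax,app = 2.80/1.53 = 1.830.
Ki = [I]/(α − 1) = 1.17/0.8301 = 1.41 mM.

1.41 mM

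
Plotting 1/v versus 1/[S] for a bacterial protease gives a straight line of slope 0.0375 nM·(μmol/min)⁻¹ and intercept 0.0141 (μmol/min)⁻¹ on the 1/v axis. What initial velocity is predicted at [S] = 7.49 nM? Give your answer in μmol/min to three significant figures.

52.3 μmol/min

The y-intercept is 1/Vmax, so Vmax = 1/0.0141 = 70.9 μmol/min.
The slope is Km/Vmax, so Km = 0.0375 × 70.9 = 2.66 nM.
Then v = 70.9 × 7.49/(2.66 + 7.49) = 52.3 μmol/min.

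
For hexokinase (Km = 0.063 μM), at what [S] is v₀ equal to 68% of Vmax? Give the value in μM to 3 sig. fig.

v/Vmax = [S]/(Km+[S]) = 0.68, so [S] = Km·0.68/(1 − 0.68) = 0.063 × 2.125.
[S] = 0.134 μM.

0.134 μM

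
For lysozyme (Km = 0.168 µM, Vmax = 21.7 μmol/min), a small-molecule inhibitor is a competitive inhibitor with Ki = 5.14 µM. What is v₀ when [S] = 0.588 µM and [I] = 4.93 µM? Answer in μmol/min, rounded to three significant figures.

13.9 μmol/min

α = 1 + [I]/Ki = 1 + 4.93/5.14 = 1.959.
For a competitive inhibitor, Vmax is unchanged and the apparent Km becomes α·Km: Km,app = 0.329 µM, Vmax,app = 21.7 μmol/min.
v = Vmax,app·[S]/(Km,app + [S]) = 21.7 × 0.588/(0.329 + 0.588) = 13.9 μmol/min.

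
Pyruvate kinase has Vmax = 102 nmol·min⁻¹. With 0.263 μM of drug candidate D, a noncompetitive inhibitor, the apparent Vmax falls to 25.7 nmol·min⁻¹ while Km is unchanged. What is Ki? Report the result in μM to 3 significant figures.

Noncompetitive: Vmax,app = Vmax/α with α = 1 + [I]/Ki.
α = Vmax/Vmax,app = 102/25.7 = 3.969.
Since α = 1 + [I]/Ki, [I]/Ki = 3.969 − 1 = 2.969 and Ki = 0.263/2.969 = 0.0886 μM.

0.0886 μM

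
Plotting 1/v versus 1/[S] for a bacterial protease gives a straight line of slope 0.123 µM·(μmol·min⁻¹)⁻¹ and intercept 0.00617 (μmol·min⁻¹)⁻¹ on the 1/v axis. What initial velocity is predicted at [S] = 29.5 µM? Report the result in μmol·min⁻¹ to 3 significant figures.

96.7 μmol·min⁻¹

The y-intercept is 1/Vmax, so Vmax = 1/0.00617 = 162 μmol·min⁻¹.
The slope is Km/Vmax, so Km = 0.123 × 162 = 19.9 µM.
Then v = 162 × 29.5/(19.9 + 29.5) = 96.7 μmol·min⁻¹.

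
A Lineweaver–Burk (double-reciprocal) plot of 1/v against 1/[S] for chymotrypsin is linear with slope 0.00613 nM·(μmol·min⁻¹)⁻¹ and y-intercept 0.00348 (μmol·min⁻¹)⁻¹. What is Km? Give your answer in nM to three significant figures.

y-intercept = 1/Vmax ⇒ Vmax = 287 μmol·min⁻¹; slope = Km/Vmax ⇒ Km = slope × Vmax.
Km = 0.00613 × 287 = 1.76 nM.

1.76 nM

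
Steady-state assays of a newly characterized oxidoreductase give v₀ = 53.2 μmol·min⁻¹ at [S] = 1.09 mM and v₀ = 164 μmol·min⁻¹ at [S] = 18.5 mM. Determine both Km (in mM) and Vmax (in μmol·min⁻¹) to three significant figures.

Km = 2.77 mM; Vmax = 189 μmol·min⁻¹

In reciprocal form, 1/v = (Km/Vmax)·(1/[S]) + 1/Vmax. The two points give (1/[S], 1/v) = (0.9174, 0.01880) and (0.05405, 0.006098).
Slope = (0.01880 − 0.006098)/(0.9174 − 0.05405) = 0.01471; intercept = 0.01880 − 0.01471×0.9174 = 0.005302.
Vmax = 1/intercept = 189 μmol·min⁻¹; Km = slope × Vmax = 0.01471 × 189 = 2.77 mM.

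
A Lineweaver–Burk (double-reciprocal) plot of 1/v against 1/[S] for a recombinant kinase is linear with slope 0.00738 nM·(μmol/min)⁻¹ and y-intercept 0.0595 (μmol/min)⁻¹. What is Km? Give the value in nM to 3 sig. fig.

y-intercept = 1/Vmax ⇒ Vmax = 16.8 μmol/min; slope = Km/Vmax ⇒ Km = slope × Vmax.
Km = 0.00738 × 16.8 = 0.124 nM.

0.124 nM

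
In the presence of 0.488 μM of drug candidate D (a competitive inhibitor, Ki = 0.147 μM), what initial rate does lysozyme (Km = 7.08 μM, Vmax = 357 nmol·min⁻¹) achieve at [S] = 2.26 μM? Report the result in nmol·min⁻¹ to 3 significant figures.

24.6 nmol·min⁻¹

α = 1 + [I]/Ki = 1 + 0.488/0.147 = 4.320.
For a competitive inhibitor, Vmax is unchanged and the apparent Km becomes α·Km: Km,app = 30.6 μM, Vmax,app = 357 nmol·min⁻¹.
v = Vmax,app·[S]/(Km,app + [S]) = 357 × 2.26/(30.6 + 2.26) = 24.6 nmol·min⁻¹.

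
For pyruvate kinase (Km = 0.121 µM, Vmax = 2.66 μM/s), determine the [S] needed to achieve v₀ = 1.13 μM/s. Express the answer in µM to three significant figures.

0.0894 µM

Rearranging v = Vmax[S]/(Km+[S]) gives [S] = Km·v/(Vmax − v).
[S] = 0.121 × 1.13 / (2.66 − 1.13) = 0.1367/1.530 = 0.0894 µM.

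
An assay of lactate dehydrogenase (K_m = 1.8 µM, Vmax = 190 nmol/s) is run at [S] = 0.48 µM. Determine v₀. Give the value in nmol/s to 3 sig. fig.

40.0 nmol/s

[S]/(Km+[S]) = 0.48/2.280 = 0.2105, the fractional saturation.
v = 0.2105 × Vmax = 0.2105 × 190 = 40.0 nmol/s.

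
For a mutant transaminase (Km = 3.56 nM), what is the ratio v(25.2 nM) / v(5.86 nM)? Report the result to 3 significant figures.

Since Vmax cancels, v₂/v₁ = [S]₂(Km+[S]₁) / [S]₁(Km+[S]₂).
= 25.2×(3.56+5.86) / (5.86×(3.56+25.2)) = 237.4/168.5 = 1.41.

1.41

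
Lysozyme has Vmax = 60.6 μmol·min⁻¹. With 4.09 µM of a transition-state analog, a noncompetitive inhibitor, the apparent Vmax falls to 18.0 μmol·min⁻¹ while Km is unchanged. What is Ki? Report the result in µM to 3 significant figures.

1.73 µM

Noncompetitive: Vmax,app = Vmax/α with α = 1 + [I]/Ki.
α = Vmax/Vmax,app = 60.6/18.0 = 3.367.
Since α = 1 + [I]/Ki, [I]/Ki = 3.367 − 1 = 2.367 and Ki = 4.09/2.367 = 1.73 µM.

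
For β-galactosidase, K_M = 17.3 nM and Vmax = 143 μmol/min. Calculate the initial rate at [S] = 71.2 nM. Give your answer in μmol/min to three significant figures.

[S]/(Km+[S]) = 71.2/88.50 = 0.8045, the fractional saturation.
v = 0.8045 × Vmax = 0.8045 × 143 = 115 μmol/min.

115 μmol/min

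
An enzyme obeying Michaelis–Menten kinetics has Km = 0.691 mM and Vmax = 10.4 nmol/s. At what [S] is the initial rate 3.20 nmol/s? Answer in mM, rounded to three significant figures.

0.307 mM

The required fractional saturation is v/Vmax = 3.20/10.4 = 0.3077.
Then [S]/(Km+[S]) = 0.3077 ⇒ [S] = 0.691 × 0.3077/(1 − 0.3077) = 0.307 mM.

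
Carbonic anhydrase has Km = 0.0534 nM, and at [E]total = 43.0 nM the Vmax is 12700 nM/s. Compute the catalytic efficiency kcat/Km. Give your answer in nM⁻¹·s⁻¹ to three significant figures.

kcat = Vmax/[E]total = 12700/43.0 = 295 s⁻¹.
kcat/Km = 295/0.0534 = 5530 nM⁻¹·s⁻¹.

5530 nM⁻¹·s⁻¹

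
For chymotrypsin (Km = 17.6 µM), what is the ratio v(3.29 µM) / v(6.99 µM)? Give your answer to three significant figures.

The fractional saturations are [S]/(Km+[S]) = 6.99/24.59 = 0.2843 and 3.29/20.89 = 0.1575.
v₂/v₁ is just their ratio: 0.1575/0.2843 = 0.554.

0.554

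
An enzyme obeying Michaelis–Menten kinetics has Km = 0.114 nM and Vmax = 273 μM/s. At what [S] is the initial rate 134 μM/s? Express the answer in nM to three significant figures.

The required fractional saturation is v/Vmax = 134/273 = 0.4908.
Then [S]/(Km+[S]) = 0.4908 ⇒ [S] = 0.114 × 0.4908/(1 − 0.4908) = 0.110 nM.

0.110 nM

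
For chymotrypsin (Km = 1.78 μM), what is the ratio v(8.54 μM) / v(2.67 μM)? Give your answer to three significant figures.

Since Vmax cancels, v₂/v₁ = [S]₂(Km+[S]₁) / [S]₁(Km+[S]₂).
= 8.54×(1.78+2.67) / (2.67×(1.78+8.54)) = 38.00/27.55 = 1.38.

1.38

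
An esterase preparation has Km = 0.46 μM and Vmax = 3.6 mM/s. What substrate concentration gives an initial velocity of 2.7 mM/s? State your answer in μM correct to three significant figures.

1.38 μM

Rearranging v = Vmax[S]/(Km+[S]) gives [S] = Km·v/(Vmax − v).
[S] = 0.46 × 2.7 / (3.6 − 2.7) = 1.242/0.9000 = 1.38 μM.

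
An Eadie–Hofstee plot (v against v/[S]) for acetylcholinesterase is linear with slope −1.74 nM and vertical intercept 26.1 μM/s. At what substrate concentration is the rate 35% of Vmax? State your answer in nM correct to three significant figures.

The Eadie–Hofstee slope gives Km = 1.74 nM (slope = −Km).
v/Vmax = [S]/(Km+[S]) = 0.35 ⇒ [S] = Km·0.35/(1−0.35) = 1.74 × 0.5385 = 0.937 nM.

0.937 nM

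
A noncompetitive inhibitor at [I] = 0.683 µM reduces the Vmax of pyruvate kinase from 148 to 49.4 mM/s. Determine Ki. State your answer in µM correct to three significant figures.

0.342 µM

Noncompetitive: Vmax,app = Vmax/α with α = 1 + [I]/Ki.
α = Vmax/Vmax,app = 148/49.4 = 2.996.
Since α = 1 + [I]/Ki, [I]/Ki = 2.996 − 1 = 1.996 and Ki = 0.683/1.996 = 0.342 µM.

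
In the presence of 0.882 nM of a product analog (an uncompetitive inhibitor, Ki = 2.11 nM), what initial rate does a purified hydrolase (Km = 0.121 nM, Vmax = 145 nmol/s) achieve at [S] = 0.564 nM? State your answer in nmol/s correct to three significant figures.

α = 1 + [I]/Ki = 1 + 0.882/2.11 = 1.418.
For an uncompetitive inhibitor, both parameters are divided by α, giving Vmax/α and Km/α: Km,app = 0.0853 nM, Vmax,app = 102 nmol/s.
v = Vmax,app·[S]/(Km,app + [S]) = 102 × 0.564/(0.0853 + 0.564) = 88.8 nmol/s.

88.8 nmol/s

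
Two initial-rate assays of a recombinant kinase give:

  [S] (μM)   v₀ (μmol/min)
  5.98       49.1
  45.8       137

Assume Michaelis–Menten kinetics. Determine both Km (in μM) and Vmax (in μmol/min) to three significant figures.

In reciprocal form, 1/v = (Km/Vmax)·(1/[S]) + 1/Vmax. The two points give (1/[S], 1/v) = (0.1672, 0.02037) and (0.02183, 0.007299).
Slope = (0.02037 − 0.007299)/(0.1672 − 0.02183) = 0.08988; intercept = 0.02037 − 0.08988×0.1672 = 0.005337.
Vmax = 1/intercept = 187 μmol/min; Km = slope × Vmax = 0.08988 × 187 = 16.8 μM.

Km = 16.8 μM; Vmax = 187 μmol/min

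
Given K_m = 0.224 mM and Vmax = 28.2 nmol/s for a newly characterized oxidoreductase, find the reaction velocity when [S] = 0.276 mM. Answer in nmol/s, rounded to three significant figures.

15.6 nmol/s

v = Vmax·[S]/(Km + [S]) = 28.2 × 0.276 / (0.224 + 0.276)
  = 7.783 / 0.5000 = 15.6 nmol/s.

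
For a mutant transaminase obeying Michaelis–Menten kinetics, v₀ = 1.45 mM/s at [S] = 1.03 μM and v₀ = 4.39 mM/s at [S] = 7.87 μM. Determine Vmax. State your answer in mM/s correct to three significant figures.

In reciprocal form, 1/v = (Km/Vmax)·(1/[S]) + 1/Vmax. The two points give (1/[S], 1/v) = (0.9709, 0.6897) and (0.1271, 0.2278).
Slope = (0.6897 − 0.2278)/(0.9709 − 0.1271) = 0.5474; intercept = 0.6897 − 0.5474×0.9709 = 0.1582.
Vmax = 1/intercept = 6.32 mM/s; Km = slope × Vmax = 0.5474 × 6.32 = 3.46 μM.

6.32 mM/s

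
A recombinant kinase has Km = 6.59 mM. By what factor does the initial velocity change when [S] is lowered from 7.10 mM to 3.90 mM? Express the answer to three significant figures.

Since Vmax cancels, v₂/v₁ = [S]₂(Km+[S]₁) / [S]₁(Km+[S]₂).
= 3.90×(6.59+7.10) / (7.10×(6.59+3.90)) = 53.39/74.48 = 0.717.

0.717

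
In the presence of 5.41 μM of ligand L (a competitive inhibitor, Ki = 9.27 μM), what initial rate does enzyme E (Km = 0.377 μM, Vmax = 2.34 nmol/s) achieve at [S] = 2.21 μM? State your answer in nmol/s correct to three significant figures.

α = 1 + [I]/Ki = 1 + 5.41/9.27 = 1.584.
For a competitive inhibitor, Vmax is unchanged and the apparent Km becomes α·Km: Km,app = 0.597 μM, Vmax,app = 2.34 nmol/s.
v = Vmax,app·[S]/(Km,app + [S]) = 2.34 × 2.21/(0.597 + 2.21) = 1.84 nmol/s.

1.84 nmol/s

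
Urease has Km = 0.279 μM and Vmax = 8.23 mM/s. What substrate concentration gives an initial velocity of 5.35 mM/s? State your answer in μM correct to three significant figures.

Rearranging v = Vmax[S]/(Km+[S]) gives [S] = Km·v/(Vmax − v).
[S] = 0.279 × 5.35 / (8.23 − 5.35) = 1.493/2.880 = 0.518 μM.

0.518 μM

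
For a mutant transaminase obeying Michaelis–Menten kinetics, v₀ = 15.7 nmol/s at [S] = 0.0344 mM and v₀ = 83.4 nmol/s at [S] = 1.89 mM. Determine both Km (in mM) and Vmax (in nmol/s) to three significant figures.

In reciprocal form, 1/v = (Km/Vmax)·(1/[S]) + 1/Vmax. The two points give (1/[S], 1/v) = (29.07, 0.06369) and (0.5291, 0.01199).
Slope = (0.06369 − 0.01199)/(29.07 − 0.5291) = 0.001812; intercept = 0.06369 − 0.001812×29.07 = 0.01103.
Vmax = 1/intercept = 90.6 nmol/s; Km = slope × Vmax = 0.001812 × 90.6 = 0.164 mM.

Km = 0.164 mM; Vmax = 90.6 nmol/s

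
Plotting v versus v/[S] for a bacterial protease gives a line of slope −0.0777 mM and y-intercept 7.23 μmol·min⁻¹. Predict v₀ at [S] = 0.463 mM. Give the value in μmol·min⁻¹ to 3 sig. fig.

6.19 μmol·min⁻¹

In the Eadie–Hofstee form v = Vmax − Km·(v/[S]), the slope is −Km and the intercept is Vmax, so Km = 0.0777 mM and Vmax = 7.23 μmol·min⁻¹.
v = 7.23 × 0.463/(0.0777 + 0.463) = 6.19 μmol·min⁻¹.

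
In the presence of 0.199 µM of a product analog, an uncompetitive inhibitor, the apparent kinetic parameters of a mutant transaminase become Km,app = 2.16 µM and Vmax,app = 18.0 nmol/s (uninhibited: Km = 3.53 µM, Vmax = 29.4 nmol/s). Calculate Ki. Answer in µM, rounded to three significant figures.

Uncompetitive: Vmax,app = Vmax/α (and Km,app = Km/α) with α = 1 + [I]/Ki.
α = Vmax/Vmax,app = 29.4/18.0 = 1.633.
Since α = 1 + [I]/Ki, [I]/Ki = 1.633 − 1 = 0.6333 and Ki = 0.199/0.6333 = 0.314 µM.

0.314 µM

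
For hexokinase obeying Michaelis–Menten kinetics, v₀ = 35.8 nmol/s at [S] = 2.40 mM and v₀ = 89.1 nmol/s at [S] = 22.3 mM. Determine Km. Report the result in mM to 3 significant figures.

4.88 mM

In reciprocal form, 1/v = (Km/Vmax)·(1/[S]) + 1/Vmax. The two points give (1/[S], 1/v) = (0.4167, 0.02793) and (0.04484, 0.01122).
Slope = (0.02793 − 0.01122)/(0.4167 − 0.04484) = 0.04494; intercept = 0.02793 − 0.04494×0.4167 = 0.009208.
Vmax = 1/intercept = 109 nmol/s; Km = slope × Vmax = 0.04494 × 109 = 4.88 mM.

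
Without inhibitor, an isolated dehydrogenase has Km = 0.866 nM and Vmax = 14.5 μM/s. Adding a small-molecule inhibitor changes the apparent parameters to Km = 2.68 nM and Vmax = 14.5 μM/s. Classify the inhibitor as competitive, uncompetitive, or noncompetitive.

competitive

Km increases (0.866 → 2.68 nM) while Vmax is unchanged — the hallmark of competitive inhibition.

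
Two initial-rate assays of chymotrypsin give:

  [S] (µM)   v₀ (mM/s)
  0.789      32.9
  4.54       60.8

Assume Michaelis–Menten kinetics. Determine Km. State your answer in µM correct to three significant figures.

In reciprocal form, 1/v = (Km/Vmax)·(1/[S]) + 1/Vmax. The two points give (1/[S], 1/v) = (1.267, 0.03040) and (0.2203, 0.01645).
Slope = (0.03040 − 0.01645)/(1.267 − 0.2203) = 0.01332; intercept = 0.03040 − 0.01332×1.267 = 0.01351.
Vmax = 1/intercept = 74.0 mM/s; Km = slope × Vmax = 0.01332 × 74.0 = 0.986 µM.

0.986 µM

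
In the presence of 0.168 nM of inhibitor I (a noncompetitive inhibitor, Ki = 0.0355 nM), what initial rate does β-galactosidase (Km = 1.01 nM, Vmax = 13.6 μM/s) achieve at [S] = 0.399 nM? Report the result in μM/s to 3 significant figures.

0.672 μM/s

α = 1 + [I]/Ki = 1 + 0.168/0.0355 = 5.732.
For a noncompetitive inhibitor, Vmax is reduced to Vmax/α while Km is unchanged: Km,app = 1.01 nM, Vmax,app = 2.37 μM/s.
v = Vmax,app·[S]/(Km,app + [S]) = 2.37 × 0.399/(1.01 + 0.399) = 0.672 μM/s.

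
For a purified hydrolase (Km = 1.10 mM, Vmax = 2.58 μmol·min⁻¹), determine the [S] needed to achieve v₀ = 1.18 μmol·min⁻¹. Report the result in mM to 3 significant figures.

Rearranging v = Vmax[S]/(Km+[S]) gives [S] = Km·v/(Vmax − v).
[S] = 1.10 × 1.18 / (2.58 − 1.18) = 1.298/1.400 = 0.927 mM.

0.927 mM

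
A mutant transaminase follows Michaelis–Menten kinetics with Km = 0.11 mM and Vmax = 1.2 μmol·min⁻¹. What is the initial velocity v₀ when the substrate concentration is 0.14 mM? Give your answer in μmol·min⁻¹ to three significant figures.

0.672 μmol·min⁻¹

v = Vmax·[S]/(Km + [S]) = 1.2 × 0.14 / (0.11 + 0.14)
  = 0.1680 / 0.2500 = 0.672 μmol·min⁻¹.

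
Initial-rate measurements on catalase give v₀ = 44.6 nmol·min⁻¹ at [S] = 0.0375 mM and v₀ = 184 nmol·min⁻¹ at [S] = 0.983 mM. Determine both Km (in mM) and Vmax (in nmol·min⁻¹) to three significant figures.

In reciprocal form, 1/v = (Km/Vmax)·(1/[S]) + 1/Vmax. The two points give (1/[S], 1/v) = (26.67, 0.02242) and (1.017, 0.005435).
Slope = (0.02242 − 0.005435)/(26.67 − 1.017) = 0.0006623; intercept = 0.02242 − 0.0006623×26.67 = 0.004761.
Vmax = 1/intercept = 210 nmol·min⁻¹; Km = slope × Vmax = 0.0006623 × 210 = 0.139 mM.

Km = 0.139 mM; Vmax = 210 nmol·min⁻¹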